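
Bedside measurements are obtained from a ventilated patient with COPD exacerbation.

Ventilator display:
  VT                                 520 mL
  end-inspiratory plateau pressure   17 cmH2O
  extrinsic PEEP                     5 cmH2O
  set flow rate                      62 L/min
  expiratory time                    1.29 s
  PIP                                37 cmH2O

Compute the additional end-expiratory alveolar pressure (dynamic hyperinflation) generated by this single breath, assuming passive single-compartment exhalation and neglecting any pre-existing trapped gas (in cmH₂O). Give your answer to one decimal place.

Flow: 62 L/min ÷ 60 = 1.0333 L/s.
R = (PIP − Pplat)/V̇ = (37 − 17) / 1.0333 = 20.0/1.0333 = 19.355 cmH2O·s/L.
C = Vt/(Pplat − PEEP) = 520.0 / (17 − 5) = 520.0/12.0 = 43.333 mL/cmH2O.
τ = R × C = 19.355 × 0.04333 L/cmH2O = 0.8387 s.
Fraction remaining = e^(−Te/τ) = e^(−1.29/0.8387) = 0.2148; trapped volume = 520.0 × 0.2148 = 111.7 mL.
Additional alveolar pressure from trapping ≈ V_trapped / C = 111.7 / 43.333 = 2.578 cmH2O.

2.6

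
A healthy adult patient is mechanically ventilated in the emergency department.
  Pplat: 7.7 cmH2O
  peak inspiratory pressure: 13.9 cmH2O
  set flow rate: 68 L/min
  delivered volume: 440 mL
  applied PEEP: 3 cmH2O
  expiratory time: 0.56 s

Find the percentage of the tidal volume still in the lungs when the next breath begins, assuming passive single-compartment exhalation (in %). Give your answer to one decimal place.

33.5

Flow: 68 L/min ÷ 60 = 1.1333 L/s.
R = (PIP − Pplat)/V̇ = (13.9 − 7.7) / 1.1333 = 6.2/1.1333 = 5.471 cmH2O·s/L.
C = Vt/(Pplat − PEEP) = 440.0 / (7.7 − 3) = 440.0/4.7 = 93.617 mL/cmH2O.
τ = R × C = 5.471 × 0.09362 L/cmH2O = 0.5122 s.
Fraction remaining at end-expiration = e^(−Te/τ) = e^(−0.56/0.5122) = 0.3351 → 33.51%.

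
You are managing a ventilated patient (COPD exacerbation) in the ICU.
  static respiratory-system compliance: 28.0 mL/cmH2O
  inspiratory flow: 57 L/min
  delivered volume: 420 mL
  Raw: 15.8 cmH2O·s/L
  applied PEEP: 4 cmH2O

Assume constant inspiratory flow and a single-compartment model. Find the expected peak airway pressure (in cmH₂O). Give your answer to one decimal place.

Flow: 57 L/min ÷ 60 = 0.95 L/s.
Equation of motion (constant flow): PIP = Vt/C + R·V̇ + PEEP.
PIP = 420/28.0 + 15.8×0.95 + 4 = 15.0 + 15.01 + 4 = 34.01 cmH2O.

34.0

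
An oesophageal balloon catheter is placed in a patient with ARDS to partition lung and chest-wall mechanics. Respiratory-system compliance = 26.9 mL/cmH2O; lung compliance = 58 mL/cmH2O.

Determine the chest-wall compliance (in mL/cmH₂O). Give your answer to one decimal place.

1/Ccw = 1/Crs − 1/CL.
1/Ccw = 1/26.9 − 1/58 = 0.01993.
Ccw = 50.176 mL/cmH2O.

50.2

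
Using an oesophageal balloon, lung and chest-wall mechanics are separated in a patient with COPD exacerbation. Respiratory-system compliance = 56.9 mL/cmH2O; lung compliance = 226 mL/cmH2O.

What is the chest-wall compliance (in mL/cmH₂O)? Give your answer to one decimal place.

76.0

1/Ccw = 1/Crs − 1/CL.
1/Ccw = 1/56.9 − 1/226 = 0.01315.
Ccw = 76.046 mL/cmH2O.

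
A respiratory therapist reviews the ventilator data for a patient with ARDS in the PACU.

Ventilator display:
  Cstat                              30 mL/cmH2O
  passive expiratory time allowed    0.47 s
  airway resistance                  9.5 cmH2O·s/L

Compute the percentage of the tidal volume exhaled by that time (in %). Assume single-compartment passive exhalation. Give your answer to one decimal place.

τ = R × C = 9.5 × 30 mL/cmH2O = 9.5 × 0.030 L/cmH2O = 0.285 s.
Passive exhalation: V(t)/V₀ = e^(−t/τ) = e^(−0.47/0.285) = 0.1922.
Fraction exhaled = 1 − 0.1922 = 0.8078 → 80.78%.

80.8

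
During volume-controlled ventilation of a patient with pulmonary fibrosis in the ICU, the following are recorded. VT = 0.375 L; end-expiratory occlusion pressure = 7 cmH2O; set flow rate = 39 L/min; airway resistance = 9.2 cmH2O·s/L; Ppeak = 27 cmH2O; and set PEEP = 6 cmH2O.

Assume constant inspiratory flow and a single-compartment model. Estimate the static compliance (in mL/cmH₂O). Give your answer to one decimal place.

26.7

Flow: 39 L/min ÷ 60 = 0.65 L/s.
Total PEEP = 7 cmH2O (set 6 + intrinsic 1); this is the baseline alveolar pressure.
Equation of motion (constant flow): PIP = Vt/C + R·V̇ + PEEP.
Vt/C = PIP − R·V̇ − PEEP = 27 − 9.2×0.65 − 7 = 27 − 5.98 − 7 = 14.02 cmH2O.
C = Vt / 14.02 = 375 / 14.02 = 26.748 mL/cmH2O.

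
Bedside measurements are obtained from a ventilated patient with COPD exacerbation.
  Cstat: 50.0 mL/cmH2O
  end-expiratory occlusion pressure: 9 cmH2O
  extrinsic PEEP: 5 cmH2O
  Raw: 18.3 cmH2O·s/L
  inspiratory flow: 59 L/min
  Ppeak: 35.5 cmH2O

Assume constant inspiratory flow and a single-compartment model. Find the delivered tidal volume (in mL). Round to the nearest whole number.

425

Flow: 59 L/min ÷ 60 = 0.9833 L/s.
Total PEEP = 9 cmH2O (set 5 + intrinsic 4); this is the baseline alveolar pressure.
Equation of motion (constant flow): PIP = Vt/C + R·V̇ + PEEP.
Vt/C = PIP − R·V̇ − PEEP = 35.5 − 17.994 − 9 = 8.506 cmH2O.
Vt = C × 8.506 = 50.0 × 8.506 = 425.3 mL.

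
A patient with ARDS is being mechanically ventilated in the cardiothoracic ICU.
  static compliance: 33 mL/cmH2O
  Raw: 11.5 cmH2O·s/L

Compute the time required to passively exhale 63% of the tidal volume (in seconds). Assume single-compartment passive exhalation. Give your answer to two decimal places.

τ = R × C = 11.5 × 33 mL/cmH2O = 11.5 × 0.033 L/cmH2O = 0.3795 s.
Exhaled fraction f = 1 − e^(−t/τ) → t = −τ·ln(1 − f) = −0.3795·ln(0.37) = 0.3773 s.

0.38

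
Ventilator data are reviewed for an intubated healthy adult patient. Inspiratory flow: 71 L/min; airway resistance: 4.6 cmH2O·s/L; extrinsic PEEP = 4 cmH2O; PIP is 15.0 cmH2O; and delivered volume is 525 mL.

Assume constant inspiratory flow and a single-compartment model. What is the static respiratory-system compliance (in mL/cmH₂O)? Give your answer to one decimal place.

94.5

Flow: 71 L/min ÷ 60 = 1.1833 L/s.
Equation of motion (constant flow): PIP = Vt/C + R·V̇ + PEEP.
Vt/C = PIP − R·V̇ − PEEP = 15.0 − 4.6×1.1833 − 4 = 15.0 − 5.443 − 4 = 5.557 cmH2O.
C = Vt / 5.557 = 525 / 5.557 = 94.475 mL/cmH2O.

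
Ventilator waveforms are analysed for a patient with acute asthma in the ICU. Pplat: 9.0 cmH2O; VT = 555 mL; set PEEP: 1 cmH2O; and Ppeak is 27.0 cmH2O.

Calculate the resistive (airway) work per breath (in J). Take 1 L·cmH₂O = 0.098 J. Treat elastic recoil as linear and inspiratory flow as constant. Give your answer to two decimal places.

With constant inspiratory flow the resistive pressure is constant at PIP − Pplat = 27.0 − 9.0 = 18.0 cmH2O, so resistive work = 18.0 × 0.555 = 9.99 L·cmH2O.
× 0.098 J/(L·cmH2O) → 0.979 J.

0.98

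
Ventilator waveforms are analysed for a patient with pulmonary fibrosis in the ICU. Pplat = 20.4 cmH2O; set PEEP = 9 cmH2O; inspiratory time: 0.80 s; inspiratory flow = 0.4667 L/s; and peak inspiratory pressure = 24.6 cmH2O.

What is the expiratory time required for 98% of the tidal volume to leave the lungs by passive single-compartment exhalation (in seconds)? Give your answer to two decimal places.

1.15

Vt = flow × Ti = 0.4667 L/s × 0.80 s × 1000 mL/L = 373.36 mL.
R = (PIP − Pplat)/V̇ = (24.6 − 20.4) / 0.4667 = 4.2/0.4667 = 8.999 cmH2O·s/L.
C = Vt/(Pplat − PEEP) = 373.36 / (20.4 − 9) = 373.36/11.4 = 32.751 mL/cmH2O.
τ = R × C = 8.999 × 0.03275 L/cmH2O = 0.2947 s.
t = −τ·ln(1 − 0.98) = −0.2947·ln(0.02) = 1.153 s.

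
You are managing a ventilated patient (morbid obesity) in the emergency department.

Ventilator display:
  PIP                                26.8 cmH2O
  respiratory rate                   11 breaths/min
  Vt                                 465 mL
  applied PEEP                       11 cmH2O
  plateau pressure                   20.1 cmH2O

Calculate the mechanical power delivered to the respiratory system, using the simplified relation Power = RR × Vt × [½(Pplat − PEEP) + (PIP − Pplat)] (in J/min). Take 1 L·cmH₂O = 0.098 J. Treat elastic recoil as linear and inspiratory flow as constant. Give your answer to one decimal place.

5.6

Per-breath work = Vt × [½(Pplat−PEEP) + (PIP−Pplat)] = 0.465 × [0.5×9.1 + 6.7] = 0.465 × 11.25 = 5.231 L·cmH2O.
Power = 11 × 5.231 = 57.541 L·cmH2O/min.
× 0.098 J/(L·cmH2O) → 5.639 J/min.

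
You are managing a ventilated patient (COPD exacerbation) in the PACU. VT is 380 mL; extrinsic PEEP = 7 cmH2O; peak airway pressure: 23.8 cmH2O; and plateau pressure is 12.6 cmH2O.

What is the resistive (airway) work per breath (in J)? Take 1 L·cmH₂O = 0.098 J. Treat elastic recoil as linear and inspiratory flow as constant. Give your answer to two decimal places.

With constant inspiratory flow the resistive pressure is constant at PIP − Pplat = 23.8 − 12.6 = 11.2 cmH2O, so resistive work = 11.2 × 0.380 = 4.256 L·cmH2O.
× 0.098 J/(L·cmH2O) → 0.4171 J.

0.42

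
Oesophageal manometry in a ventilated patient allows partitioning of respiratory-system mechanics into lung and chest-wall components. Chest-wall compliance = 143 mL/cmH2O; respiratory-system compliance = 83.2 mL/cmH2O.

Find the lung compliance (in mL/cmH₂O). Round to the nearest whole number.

1/CL = 1/Crs − 1/Ccw.
1/CL = 1/83.2 − 1/143 = 0.005026.
CL = 198.97 mL/cmH2O.

199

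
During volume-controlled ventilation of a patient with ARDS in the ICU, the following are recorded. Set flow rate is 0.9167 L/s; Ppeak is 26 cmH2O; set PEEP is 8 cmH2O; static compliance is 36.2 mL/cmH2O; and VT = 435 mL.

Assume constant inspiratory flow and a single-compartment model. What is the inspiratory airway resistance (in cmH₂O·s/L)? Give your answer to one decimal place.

Equation of motion (constant flow): PIP = Vt/C + R·V̇ + PEEP.
R·V̇ = PIP − Vt/C − PEEP = 26 − 435/36.2 − 8 = 26 − 12.017 − 8 = 5.983 cmH2O.
R = 5.983 / 0.9167 = 6.527 cmH2O·s/L.

6.5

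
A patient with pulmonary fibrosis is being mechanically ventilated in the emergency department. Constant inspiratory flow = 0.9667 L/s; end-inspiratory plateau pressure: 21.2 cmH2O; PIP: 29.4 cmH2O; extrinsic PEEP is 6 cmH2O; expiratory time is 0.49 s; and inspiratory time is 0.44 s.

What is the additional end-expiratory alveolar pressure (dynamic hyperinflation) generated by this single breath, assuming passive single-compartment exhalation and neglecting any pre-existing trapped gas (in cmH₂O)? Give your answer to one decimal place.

Vt = flow × Ti = 0.9667 L/s × 0.44 s × 1000 mL/L = 425.35 mL.
R = (PIP − Pplat)/V̇ = (29.4 − 21.2) / 0.9667 = 8.2/0.9667 = 8.482 cmH2O·s/L.
C = Vt/(Pplat − PEEP) = 425.35 / (21.2 − 6) = 425.35/15.2 = 27.984 mL/cmH2O.
τ = R × C = 8.482 × 0.02798 L/cmH2O = 0.2373 s.
Fraction remaining = e^(−Te/τ) = e^(−0.49/0.2373) = 0.1268; trapped volume = 425.35 × 0.1268 = 53.934 mL.
Additional alveolar pressure from trapping ≈ V_trapped / C = 53.934 / 27.984 = 1.927 cmH2O.

1.9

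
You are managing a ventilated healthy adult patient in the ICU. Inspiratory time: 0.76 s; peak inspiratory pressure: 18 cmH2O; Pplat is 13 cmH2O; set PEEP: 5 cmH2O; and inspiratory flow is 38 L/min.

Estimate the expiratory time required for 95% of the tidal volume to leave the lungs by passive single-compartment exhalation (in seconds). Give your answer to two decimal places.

Flow: 38 L/min ÷ 60 = 0.6333 L/s.
Vt = flow × Ti = 0.6333 L/s × 0.76 s × 1000 mL/L = 481.31 mL.
R = (PIP − Pplat)/V̇ = (18 − 13) / 0.6333 = 5.0/0.6333 = 7.895 cmH2O·s/L.
C = Vt/(Pplat − PEEP) = 481.31 / (13 − 5) = 481.31/8.0 = 60.164 mL/cmH2O.
τ = R × C = 7.895 × 0.06016 L/cmH2O = 0.475 s.
t = −τ·ln(1 − 0.95) = −0.475·ln(0.05) = 1.423 s.

1.42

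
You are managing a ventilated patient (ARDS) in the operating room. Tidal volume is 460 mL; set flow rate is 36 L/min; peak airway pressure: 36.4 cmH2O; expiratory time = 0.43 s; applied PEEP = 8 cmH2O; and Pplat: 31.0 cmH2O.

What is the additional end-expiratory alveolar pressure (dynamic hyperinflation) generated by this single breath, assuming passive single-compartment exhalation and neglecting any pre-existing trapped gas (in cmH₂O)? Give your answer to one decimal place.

Flow: 36 L/min ÷ 60 = 0.6 L/s.
R = (PIP − Pplat)/V̇ = (36.4 − 31.0) / 0.6 = 5.4/0.6 = 9.0 cmH2O·s/L.
C = Vt/(Pplat − PEEP) = 460.0 / (31.0 − 8) = 460.0/23.0 = 20.0 mL/cmH2O.
τ = R × C = 9.0 × 0.02 L/cmH2O = 0.18 s.
Fraction remaining = e^(−Te/τ) = e^(−0.43/0.18) = 0.09173; trapped volume = 460.0 × 0.09173 = 42.196 mL.
Additional alveolar pressure from trapping ≈ V_trapped / C = 42.196 / 20.0 = 2.11 cmH2O.

2.1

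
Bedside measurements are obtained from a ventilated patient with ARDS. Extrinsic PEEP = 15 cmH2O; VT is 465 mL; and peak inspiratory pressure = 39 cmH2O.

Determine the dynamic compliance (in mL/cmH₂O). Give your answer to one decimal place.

19.4

Dynamic compliance = Vt / (PIP − PEEP) = 465 / (39 − 15) = 465 / 24.0 = 19.375 mL/cmH2O.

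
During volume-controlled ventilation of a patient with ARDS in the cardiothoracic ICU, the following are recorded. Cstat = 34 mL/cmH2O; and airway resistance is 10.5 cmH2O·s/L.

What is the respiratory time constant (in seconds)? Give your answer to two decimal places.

0.36

τ = R × C = 10.5 × 34 mL/cmH2O = 10.5 × 0.034 L/cmH2O = 0.357 s.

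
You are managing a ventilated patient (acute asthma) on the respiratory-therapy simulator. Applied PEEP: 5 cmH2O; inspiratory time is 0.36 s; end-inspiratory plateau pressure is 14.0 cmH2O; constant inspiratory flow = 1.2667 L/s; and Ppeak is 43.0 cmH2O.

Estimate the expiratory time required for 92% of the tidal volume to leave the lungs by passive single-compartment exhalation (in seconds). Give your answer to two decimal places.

2.93

Vt = flow × Ti = 1.2667 L/s × 0.36 s × 1000 mL/L = 456.01 mL.
R = (PIP − Pplat)/V̇ = (43.0 − 14.0) / 1.2667 = 29.0/1.2667 = 22.894 cmH2O·s/L.
C = Vt/(Pplat − PEEP) = 456.01 / (14.0 − 5) = 456.01/9.0 = 50.668 mL/cmH2O.
τ = R × C = 22.894 × 0.05067 L/cmH2O = 1.16 s.
t = −τ·ln(1 − 0.92) = −1.16·ln(0.08) = 2.93 s.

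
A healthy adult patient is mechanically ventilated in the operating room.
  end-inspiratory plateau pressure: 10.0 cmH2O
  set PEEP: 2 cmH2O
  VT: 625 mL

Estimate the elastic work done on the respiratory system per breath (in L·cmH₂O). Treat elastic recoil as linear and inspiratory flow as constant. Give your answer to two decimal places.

Elastic work ≈ ½ × (Pplat − PEEP) × Vt = 0.5 × (10.0 − 2) × 0.625 L = 0.5 × 8.0 × 0.625 = 2.5 L·cmH2O.

2.50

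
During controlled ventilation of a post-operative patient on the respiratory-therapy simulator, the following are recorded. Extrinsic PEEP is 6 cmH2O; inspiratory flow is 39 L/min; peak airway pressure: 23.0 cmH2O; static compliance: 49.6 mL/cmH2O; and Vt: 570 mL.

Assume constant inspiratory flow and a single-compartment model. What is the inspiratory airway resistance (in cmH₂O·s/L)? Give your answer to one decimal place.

8.5

Flow: 39 L/min ÷ 60 = 0.65 L/s.
Equation of motion (constant flow): PIP = Vt/C + R·V̇ + PEEP.
R·V̇ = PIP − Vt/C − PEEP = 23.0 − 570/49.6 − 6 = 23.0 − 11.492 − 6 = 5.508 cmH2O.
R = 5.508 / 0.65 = 8.474 cmH2O·s/L.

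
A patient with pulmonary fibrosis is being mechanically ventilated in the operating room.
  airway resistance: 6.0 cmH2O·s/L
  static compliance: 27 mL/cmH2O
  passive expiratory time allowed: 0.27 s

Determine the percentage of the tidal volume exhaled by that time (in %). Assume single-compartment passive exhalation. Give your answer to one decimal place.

τ = R × C = 6.0 × 27 mL/cmH2O = 6.0 × 0.027 L/cmH2O = 0.162 s.
Passive exhalation: V(t)/V₀ = e^(−t/τ) = e^(−0.27/0.162) = 0.1889.
Fraction exhaled = 1 − 0.1889 = 0.8111 → 81.11%.

81.1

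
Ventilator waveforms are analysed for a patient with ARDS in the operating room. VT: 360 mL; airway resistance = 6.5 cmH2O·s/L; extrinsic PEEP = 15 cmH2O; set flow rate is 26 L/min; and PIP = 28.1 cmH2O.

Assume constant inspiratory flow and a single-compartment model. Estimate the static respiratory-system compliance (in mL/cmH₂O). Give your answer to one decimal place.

35.0

Flow: 26 L/min ÷ 60 = 0.4333 L/s.
Equation of motion (constant flow): PIP = Vt/C + R·V̇ + PEEP.
Vt/C = PIP − R·V̇ − PEEP = 28.1 − 6.5×0.4333 − 15 = 28.1 − 2.816 − 15 = 10.284 cmH2O.
C = Vt / 10.284 = 360 / 10.284 = 35.006 mL/cmH2O.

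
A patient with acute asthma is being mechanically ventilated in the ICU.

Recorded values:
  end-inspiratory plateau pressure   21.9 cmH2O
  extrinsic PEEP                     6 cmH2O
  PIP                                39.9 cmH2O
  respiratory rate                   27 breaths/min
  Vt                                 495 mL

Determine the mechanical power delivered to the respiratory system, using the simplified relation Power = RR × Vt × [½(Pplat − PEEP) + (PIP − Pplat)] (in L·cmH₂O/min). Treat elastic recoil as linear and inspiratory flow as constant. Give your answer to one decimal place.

Per-breath work = Vt × [½(Pplat−PEEP) + (PIP−Pplat)] = 0.495 × [0.5×15.9 + 18.0] = 0.495 × 25.95 = 12.845 L·cmH2O.
Power = 27 × 12.845 = 346.82 L·cmH2O/min.

346.8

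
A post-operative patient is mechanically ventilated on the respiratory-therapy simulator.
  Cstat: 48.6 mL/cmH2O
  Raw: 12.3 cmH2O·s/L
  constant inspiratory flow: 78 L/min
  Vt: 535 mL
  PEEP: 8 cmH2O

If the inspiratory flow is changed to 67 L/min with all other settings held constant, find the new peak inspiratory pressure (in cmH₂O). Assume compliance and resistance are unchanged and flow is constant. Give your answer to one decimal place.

32.7

Flow: 78 L/min ÷ 60 = 1.3 L/s.
New flow: 67 L/min ÷ 60 = 1.1167 L/s.
PIP = Vt/C + R·V̇ + PEEP (constant-flow equation of motion).
Only the resistive term changes: ΔPIP = R × ΔV̇ = 12.3 × (1.1167 − 1.3) = 12.3 × -0.1833 = -2.255 cmH2O.
Original PIP = 535/48.6 + 12.3×1.3 + 8 = 34.998 cmH2O; new PIP = 34.998 + (-2.255) = 32.743 cmH2O.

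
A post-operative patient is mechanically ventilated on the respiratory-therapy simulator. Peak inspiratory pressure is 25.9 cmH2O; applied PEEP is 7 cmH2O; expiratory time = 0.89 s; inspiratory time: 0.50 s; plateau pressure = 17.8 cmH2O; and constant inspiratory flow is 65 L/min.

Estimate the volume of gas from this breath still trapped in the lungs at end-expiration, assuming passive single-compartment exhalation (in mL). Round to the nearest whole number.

Flow: 65 L/min ÷ 60 = 1.0833 L/s.
Vt = flow × Ti = 1.0833 L/s × 0.50 s × 1000 mL/L = 541.65 mL.
R = (PIP − Pplat)/V̇ = (25.9 − 17.8) / 1.0833 = 8.1/1.0833 = 7.477 cmH2O·s/L.
C = Vt/(Pplat − PEEP) = 541.65 / (17.8 − 7) = 541.65/10.8 = 50.153 mL/cmH2O.
τ = R × C = 7.477 × 0.05015 L/cmH2O = 0.375 s.
Fraction remaining = e^(−Te/τ) = e^(−0.89/0.375) = 0.09317.
Trapped volume = 541.65 × 0.09317 = 50.466 mL.

50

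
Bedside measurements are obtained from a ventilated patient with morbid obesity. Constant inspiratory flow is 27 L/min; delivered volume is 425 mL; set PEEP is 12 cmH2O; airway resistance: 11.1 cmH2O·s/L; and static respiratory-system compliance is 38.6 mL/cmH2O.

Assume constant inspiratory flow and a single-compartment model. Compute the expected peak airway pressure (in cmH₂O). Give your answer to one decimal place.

28.0

Flow: 27 L/min ÷ 60 = 0.45 L/s.
Equation of motion (constant flow): PIP = Vt/C + R·V̇ + PEEP.
PIP = 425/38.6 + 11.1×0.45 + 12 = 11.01 + 4.995 + 12 = 28.005 cmH2O.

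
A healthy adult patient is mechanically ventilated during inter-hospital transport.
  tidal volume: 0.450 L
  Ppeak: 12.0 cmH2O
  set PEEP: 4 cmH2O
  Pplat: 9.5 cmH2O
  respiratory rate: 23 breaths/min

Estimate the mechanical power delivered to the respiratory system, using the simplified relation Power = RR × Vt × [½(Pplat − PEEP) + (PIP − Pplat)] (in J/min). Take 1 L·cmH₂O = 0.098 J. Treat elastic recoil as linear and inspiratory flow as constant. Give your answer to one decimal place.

5.3

Per-breath work = Vt × [½(Pplat−PEEP) + (PIP−Pplat)] = 0.450 × [0.5×5.5 + 2.5] = 0.450 × 5.25 = 2.363 L·cmH2O.
Power = 23 × 2.363 = 54.349 L·cmH2O/min.
× 0.098 J/(L·cmH2O) → 5.326 J/min.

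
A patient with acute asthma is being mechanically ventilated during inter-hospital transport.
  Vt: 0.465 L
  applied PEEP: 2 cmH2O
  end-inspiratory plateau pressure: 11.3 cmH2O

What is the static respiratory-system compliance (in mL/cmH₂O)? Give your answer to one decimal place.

50.0

Cstat = Vt / (Pplat − PEEP) = 465 / (11.3 − 2) = 465 / 9.3 = 50.0 mL/cmH2O.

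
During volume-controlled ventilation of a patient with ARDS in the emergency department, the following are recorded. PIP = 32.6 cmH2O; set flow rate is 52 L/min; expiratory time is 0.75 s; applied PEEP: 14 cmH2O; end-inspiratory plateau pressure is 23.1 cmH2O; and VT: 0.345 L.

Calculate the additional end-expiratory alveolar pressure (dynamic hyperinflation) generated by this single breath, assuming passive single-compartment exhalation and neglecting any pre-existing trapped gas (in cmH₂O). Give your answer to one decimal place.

1.5

Flow: 52 L/min ÷ 60 = 0.8667 L/s.
R = (PIP − Pplat)/V̇ = (32.6 − 23.1) / 0.8667 = 9.5/0.8667 = 10.961 cmH2O·s/L.
C = Vt/(Pplat − PEEP) = 345.0 / (23.1 − 14) = 345.0/9.1 = 37.912 mL/cmH2O.
τ = R × C = 10.961 × 0.03791 L/cmH2O = 0.4155 s.
Fraction remaining = e^(−Te/τ) = e^(−0.75/0.4155) = 0.1645; trapped volume = 345.0 × 0.1645 = 56.753 mL.
Additional alveolar pressure from trapping ≈ V_trapped / C = 56.753 / 37.912 = 1.497 cmH2O.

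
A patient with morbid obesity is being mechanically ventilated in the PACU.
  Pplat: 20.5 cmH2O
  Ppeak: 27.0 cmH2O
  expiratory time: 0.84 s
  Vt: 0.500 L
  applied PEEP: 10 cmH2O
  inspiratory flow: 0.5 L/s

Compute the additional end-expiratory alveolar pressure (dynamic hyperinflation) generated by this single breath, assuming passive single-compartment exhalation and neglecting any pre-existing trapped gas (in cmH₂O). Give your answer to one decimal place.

R = (PIP − Pplat)/V̇ = (27.0 − 20.5) / 0.5 = 6.5/0.5 = 13.0 cmH2O·s/L.
C = Vt/(Pplat − PEEP) = 500.0 / (20.5 − 10) = 500.0/10.5 = 47.619 mL/cmH2O.
τ = R × C = 13.0 × 0.04762 L/cmH2O = 0.6191 s.
Fraction remaining = e^(−Te/τ) = e^(−0.84/0.6191) = 0.2575; trapped volume = 500.0 × 0.2575 = 128.75 mL.
Additional alveolar pressure from trapping ≈ V_trapped / C = 128.75 / 47.619 = 2.704 cmH2O.

2.7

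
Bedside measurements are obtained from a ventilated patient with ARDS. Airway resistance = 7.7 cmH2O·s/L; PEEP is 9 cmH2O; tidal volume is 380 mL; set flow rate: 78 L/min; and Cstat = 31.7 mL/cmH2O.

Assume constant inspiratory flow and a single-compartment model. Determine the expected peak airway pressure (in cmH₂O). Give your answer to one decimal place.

Flow: 78 L/min ÷ 60 = 1.3 L/s.
Equation of motion (constant flow): PIP = Vt/C + R·V̇ + PEEP.
PIP = 380/31.7 + 7.7×1.3 + 9 = 11.987 + 10.01 + 9 = 30.997 cmH2O.

31.0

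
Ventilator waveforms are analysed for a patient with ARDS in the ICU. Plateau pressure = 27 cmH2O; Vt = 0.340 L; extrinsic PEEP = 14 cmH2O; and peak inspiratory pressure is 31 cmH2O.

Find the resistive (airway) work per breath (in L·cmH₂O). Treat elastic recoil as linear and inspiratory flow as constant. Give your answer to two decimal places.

With constant inspiratory flow the resistive pressure is constant at PIP − Pplat = 31 − 27 = 4.0 cmH2O, so resistive work = 4.0 × 0.340 = 1.36 L·cmH2O.

1.36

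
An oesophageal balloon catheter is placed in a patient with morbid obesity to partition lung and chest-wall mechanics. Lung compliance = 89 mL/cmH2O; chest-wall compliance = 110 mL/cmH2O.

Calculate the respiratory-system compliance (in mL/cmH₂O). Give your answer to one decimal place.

49.2

Lung and chest wall are elastances in series: 1/Crs = 1/CL + 1/Ccw.
1/Crs = 1/89 + 1/110 = 0.02033.
Crs = 49.188 mL/cmH2O.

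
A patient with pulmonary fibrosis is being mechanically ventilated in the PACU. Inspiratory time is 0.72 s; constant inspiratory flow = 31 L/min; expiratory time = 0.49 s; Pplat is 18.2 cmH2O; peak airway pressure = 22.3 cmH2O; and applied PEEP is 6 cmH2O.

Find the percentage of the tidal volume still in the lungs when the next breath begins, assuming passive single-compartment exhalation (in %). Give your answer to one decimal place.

13.2

Flow: 31 L/min ÷ 60 = 0.5167 L/s.
Vt = flow × Ti = 0.5167 L/s × 0.72 s × 1000 mL/L = 372.02 mL.
R = (PIP − Pplat)/V̇ = (22.3 − 18.2) / 0.5167 = 4.1/0.5167 = 7.935 cmH2O·s/L.
C = Vt/(Pplat − PEEP) = 372.02 / (18.2 − 6) = 372.02/12.2 = 30.493 mL/cmH2O.
τ = R × C = 7.935 × 0.03049 L/cmH2O = 0.2419 s.
Fraction remaining at end-expiration = e^(−Te/τ) = e^(−0.49/0.2419) = 0.1319 → 13.19%.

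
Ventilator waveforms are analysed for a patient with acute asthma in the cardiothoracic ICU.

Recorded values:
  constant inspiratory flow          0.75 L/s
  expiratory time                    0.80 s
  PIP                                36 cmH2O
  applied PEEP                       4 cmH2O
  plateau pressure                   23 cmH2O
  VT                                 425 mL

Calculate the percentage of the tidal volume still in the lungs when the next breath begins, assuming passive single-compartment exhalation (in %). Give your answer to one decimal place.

12.7

R = (PIP − Pplat)/V̇ = (36 − 23) / 0.75 = 13.0/0.75 = 17.333 cmH2O·s/L.
C = Vt/(Pplat − PEEP) = 425.0 / (23 − 4) = 425.0/19.0 = 22.368 mL/cmH2O.
τ = R × C = 17.333 × 0.02237 L/cmH2O = 0.3877 s.
Fraction remaining at end-expiration = e^(−Te/τ) = e^(−0.80/0.3877) = 0.127 → 12.7%.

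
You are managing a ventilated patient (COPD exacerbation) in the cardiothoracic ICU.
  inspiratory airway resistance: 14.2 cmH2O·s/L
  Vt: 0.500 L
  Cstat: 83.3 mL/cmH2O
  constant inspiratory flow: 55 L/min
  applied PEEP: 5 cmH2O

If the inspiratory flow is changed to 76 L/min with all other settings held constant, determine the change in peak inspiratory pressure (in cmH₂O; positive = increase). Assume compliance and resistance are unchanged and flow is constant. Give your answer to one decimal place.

Flow: 55 L/min ÷ 60 = 0.9167 L/s.
New flow: 76 L/min ÷ 60 = 1.2667 L/s.
PIP = Vt/C + R·V̇ + PEEP (constant-flow equation of motion).
Only the resistive term changes: ΔPIP = R × ΔV̇ = 14.2 × (1.2667 − 0.9167) = 14.2 × 0.35 = 4.97 cmH2O.

5.0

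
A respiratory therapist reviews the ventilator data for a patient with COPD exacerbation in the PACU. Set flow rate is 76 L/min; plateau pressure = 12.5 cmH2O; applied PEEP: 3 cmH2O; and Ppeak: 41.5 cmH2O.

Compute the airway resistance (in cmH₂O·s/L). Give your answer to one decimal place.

Flow: 76 L/min ÷ 60 = 1.2667 L/s.
Raw = (PIP − Pplat) / flow = (41.5 − 12.5) / 1.2667 = 29.0 / 1.2667 = 22.894 cmH2O·s/L.

22.9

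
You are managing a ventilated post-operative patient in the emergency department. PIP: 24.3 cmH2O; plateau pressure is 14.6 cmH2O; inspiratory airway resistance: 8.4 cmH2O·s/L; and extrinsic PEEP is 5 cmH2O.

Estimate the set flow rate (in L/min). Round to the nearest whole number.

69

flow = (PIP − Pplat) / Raw = (24.3 − 14.6) / 8.4 = 1.155 L/s × 60 = 69.3 L/min.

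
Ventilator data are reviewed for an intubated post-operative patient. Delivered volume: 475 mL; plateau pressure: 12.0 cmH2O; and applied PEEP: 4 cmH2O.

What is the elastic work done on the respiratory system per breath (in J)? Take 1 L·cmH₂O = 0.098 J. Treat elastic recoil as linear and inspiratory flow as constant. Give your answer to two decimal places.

0.19

Elastic work ≈ ½ × (Pplat − PEEP) × Vt = 0.5 × (12.0 − 4) × 0.475 L = 0.5 × 8.0 × 0.475 = 1.9 L·cmH2O.
× 0.098 J/(L·cmH2O) → 0.1862 J.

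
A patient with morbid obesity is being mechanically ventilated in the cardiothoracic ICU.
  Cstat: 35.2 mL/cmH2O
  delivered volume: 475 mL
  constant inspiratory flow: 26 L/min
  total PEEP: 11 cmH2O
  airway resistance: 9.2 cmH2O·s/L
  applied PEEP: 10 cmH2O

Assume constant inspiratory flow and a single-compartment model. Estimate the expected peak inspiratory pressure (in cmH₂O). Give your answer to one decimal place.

Flow: 26 L/min ÷ 60 = 0.4333 L/s.
Total PEEP = 11 cmH2O (set 10 + intrinsic 1); this is the baseline alveolar pressure.
Equation of motion (constant flow): PIP = Vt/C + R·V̇ + PEEP.
PIP = 475/35.2 + 9.2×0.4333 + 11 = 13.494 + 3.986 + 11 = 28.48 cmH2O.

28.5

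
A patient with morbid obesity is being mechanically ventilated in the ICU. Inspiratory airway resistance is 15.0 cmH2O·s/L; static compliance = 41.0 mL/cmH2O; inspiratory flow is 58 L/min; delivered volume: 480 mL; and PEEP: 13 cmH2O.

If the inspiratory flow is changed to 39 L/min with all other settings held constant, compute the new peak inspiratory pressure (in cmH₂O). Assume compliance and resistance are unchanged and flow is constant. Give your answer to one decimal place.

Flow: 58 L/min ÷ 60 = 0.9667 L/s.
New flow: 39 L/min ÷ 60 = 0.65 L/s.
PIP = Vt/C + R·V̇ + PEEP (constant-flow equation of motion).
Only the resistive term changes: ΔPIP = R × ΔV̇ = 15.0 × (0.65 − 0.9667) = 15.0 × -0.3167 = -4.751 cmH2O.
Original PIP = 480/41.0 + 15.0×0.9667 + 13 = 39.208 cmH2O; new PIP = 39.208 + (-4.751) = 34.457 cmH2O.

34.5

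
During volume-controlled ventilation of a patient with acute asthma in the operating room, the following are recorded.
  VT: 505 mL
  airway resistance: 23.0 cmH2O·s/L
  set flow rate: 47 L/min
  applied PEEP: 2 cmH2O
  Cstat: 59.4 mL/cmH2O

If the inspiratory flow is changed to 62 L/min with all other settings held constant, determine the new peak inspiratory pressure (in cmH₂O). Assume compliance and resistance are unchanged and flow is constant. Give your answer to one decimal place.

Flow: 47 L/min ÷ 60 = 0.7833 L/s.
New flow: 62 L/min ÷ 60 = 1.0333 L/s.
PIP = Vt/C + R·V̇ + PEEP (constant-flow equation of motion).
Only the resistive term changes: ΔPIP = R × ΔV̇ = 23.0 × (1.0333 − 0.7833) = 23.0 × 0.25 = 5.75 cmH2O.
Original PIP = 505/59.4 + 23.0×0.7833 + 2 = 28.518 cmH2O; new PIP = 28.518 + (5.75) = 34.268 cmH2O.

34.3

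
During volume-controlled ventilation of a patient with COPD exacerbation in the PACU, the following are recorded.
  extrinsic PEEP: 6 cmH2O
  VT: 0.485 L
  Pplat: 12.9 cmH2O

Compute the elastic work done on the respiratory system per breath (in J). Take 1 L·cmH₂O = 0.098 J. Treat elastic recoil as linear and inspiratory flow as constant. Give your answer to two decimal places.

0.16

Elastic work ≈ ½ × (Pplat − PEEP) × Vt = 0.5 × (12.9 − 6) × 0.485 L = 0.5 × 6.9 × 0.485 = 1.673 L·cmH2O.
× 0.098 J/(L·cmH2O) → 0.164 J.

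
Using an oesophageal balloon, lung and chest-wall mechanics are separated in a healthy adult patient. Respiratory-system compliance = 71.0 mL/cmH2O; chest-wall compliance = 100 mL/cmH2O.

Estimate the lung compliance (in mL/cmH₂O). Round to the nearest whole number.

245

1/CL = 1/Crs − 1/Ccw.
1/CL = 1/71.0 − 1/100 = 0.004085.
CL = 244.8 mL/cmH2O.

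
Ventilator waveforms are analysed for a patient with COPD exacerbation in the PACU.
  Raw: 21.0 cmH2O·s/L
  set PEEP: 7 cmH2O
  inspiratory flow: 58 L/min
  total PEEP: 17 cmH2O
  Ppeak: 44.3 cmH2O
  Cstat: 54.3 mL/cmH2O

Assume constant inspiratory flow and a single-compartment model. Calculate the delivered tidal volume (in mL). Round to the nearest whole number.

380

Flow: 58 L/min ÷ 60 = 0.9667 L/s.
Total PEEP = 17 cmH2O (set 7 + intrinsic 10); this is the baseline alveolar pressure.
Equation of motion (constant flow): PIP = Vt/C + R·V̇ + PEEP.
Vt/C = PIP − R·V̇ − PEEP = 44.3 − 20.301 − 17 = 6.999 cmH2O.
Vt = C × 6.999 = 54.3 × 6.999 = 380.05 mL.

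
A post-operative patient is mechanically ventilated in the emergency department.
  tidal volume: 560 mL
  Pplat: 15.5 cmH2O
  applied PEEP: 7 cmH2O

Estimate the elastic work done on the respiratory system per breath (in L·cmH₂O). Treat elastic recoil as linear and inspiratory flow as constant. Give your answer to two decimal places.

2.38

Elastic work ≈ ½ × (Pplat − PEEP) × Vt = 0.5 × (15.5 − 7) × 0.560 L = 0.5 × 8.5 × 0.560 = 2.38 L·cmH2O.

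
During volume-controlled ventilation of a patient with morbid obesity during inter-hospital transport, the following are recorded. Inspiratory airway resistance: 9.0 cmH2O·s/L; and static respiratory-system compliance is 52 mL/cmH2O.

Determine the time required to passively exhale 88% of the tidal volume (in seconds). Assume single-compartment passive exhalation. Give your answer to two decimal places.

0.99

τ = R × C = 9.0 × 52 mL/cmH2O = 9.0 × 0.052 L/cmH2O = 0.468 s.
Exhaled fraction f = 1 − e^(−t/τ) → t = −τ·ln(1 − f) = −0.468·ln(0.12) = 0.9923 s.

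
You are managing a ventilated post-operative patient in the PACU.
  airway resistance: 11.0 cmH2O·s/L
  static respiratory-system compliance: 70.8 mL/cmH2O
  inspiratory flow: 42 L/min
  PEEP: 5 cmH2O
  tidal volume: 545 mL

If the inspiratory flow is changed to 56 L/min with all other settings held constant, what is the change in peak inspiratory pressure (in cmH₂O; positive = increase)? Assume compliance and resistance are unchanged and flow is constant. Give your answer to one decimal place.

2.6

Flow: 42 L/min ÷ 60 = 0.7 L/s.
New flow: 56 L/min ÷ 60 = 0.9333 L/s.
PIP = Vt/C + R·V̇ + PEEP (constant-flow equation of motion).
Only the resistive term changes: ΔPIP = R × ΔV̇ = 11.0 × (0.9333 − 0.7) = 11.0 × 0.2333 = 2.566 cmH2O.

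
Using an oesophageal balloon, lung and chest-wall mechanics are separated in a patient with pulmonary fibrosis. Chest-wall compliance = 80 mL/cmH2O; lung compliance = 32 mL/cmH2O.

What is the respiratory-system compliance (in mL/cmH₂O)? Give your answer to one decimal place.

Lung and chest wall are elastances in series: 1/Crs = 1/CL + 1/Ccw.
1/Crs = 1/32 + 1/80 = 0.04375.
Crs = 22.857 mL/cmH2O.

22.9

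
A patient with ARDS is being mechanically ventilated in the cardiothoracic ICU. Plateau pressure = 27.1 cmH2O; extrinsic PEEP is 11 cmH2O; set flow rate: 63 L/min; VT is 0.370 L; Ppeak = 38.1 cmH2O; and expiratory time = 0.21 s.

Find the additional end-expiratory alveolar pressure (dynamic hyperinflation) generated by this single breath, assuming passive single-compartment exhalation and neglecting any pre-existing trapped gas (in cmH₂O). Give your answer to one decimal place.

Flow: 63 L/min ÷ 60 = 1.05 L/s.
R = (PIP − Pplat)/V̇ = (38.1 − 27.1) / 1.05 = 11.0/1.05 = 10.476 cmH2O·s/L.
C = Vt/(Pplat − PEEP) = 370.0 / (27.1 − 11) = 370.0/16.1 = 22.981 mL/cmH2O.
τ = R × C = 10.476 × 0.02298 L/cmH2O = 0.2407 s.
Fraction remaining = e^(−Te/τ) = e^(−0.21/0.2407) = 0.4179; trapped volume = 370.0 × 0.4179 = 154.62 mL.
Additional alveolar pressure from trapping ≈ V_trapped / C = 154.62 / 22.981 = 6.728 cmH2O.

6.7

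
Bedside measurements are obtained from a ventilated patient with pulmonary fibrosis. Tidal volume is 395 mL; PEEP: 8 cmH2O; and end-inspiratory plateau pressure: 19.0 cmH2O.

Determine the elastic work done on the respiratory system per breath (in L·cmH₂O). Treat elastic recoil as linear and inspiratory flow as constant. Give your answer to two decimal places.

2.17

Elastic work ≈ ½ × (Pplat − PEEP) × Vt = 0.5 × (19.0 − 8) × 0.395 L = 0.5 × 11.0 × 0.395 = 2.173 L·cmH2O.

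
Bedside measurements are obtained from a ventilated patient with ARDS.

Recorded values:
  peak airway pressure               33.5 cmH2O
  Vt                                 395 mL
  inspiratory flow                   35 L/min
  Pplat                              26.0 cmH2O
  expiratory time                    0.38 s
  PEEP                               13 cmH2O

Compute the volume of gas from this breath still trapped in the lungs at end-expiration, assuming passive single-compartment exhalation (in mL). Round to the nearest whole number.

149

Flow: 35 L/min ÷ 60 = 0.5833 L/s.
R = (PIP − Pplat)/V̇ = (33.5 − 26.0) / 0.5833 = 7.5/0.5833 = 12.858 cmH2O·s/L.
C = Vt/(Pplat − PEEP) = 395.0 / (26.0 − 13) = 395.0/13.0 = 30.385 mL/cmH2O.
τ = R × C = 12.858 × 0.03039 L/cmH2O = 0.3908 s.
Fraction remaining = e^(−Te/τ) = e^(−0.38/0.3908) = 0.3782.
Trapped volume = 395.0 × 0.3782 = 149.39 mL.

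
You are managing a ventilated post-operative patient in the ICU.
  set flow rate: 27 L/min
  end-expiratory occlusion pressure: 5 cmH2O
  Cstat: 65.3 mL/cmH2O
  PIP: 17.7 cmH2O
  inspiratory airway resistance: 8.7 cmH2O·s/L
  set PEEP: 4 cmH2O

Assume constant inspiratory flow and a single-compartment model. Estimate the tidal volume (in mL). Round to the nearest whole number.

Flow: 27 L/min ÷ 60 = 0.45 L/s.
Total PEEP = 5 cmH2O (set 4 + intrinsic 1); this is the baseline alveolar pressure.
Equation of motion (constant flow): PIP = Vt/C + R·V̇ + PEEP.
Vt/C = PIP − R·V̇ − PEEP = 17.7 − 3.915 − 5 = 8.785 cmH2O.
Vt = C × 8.785 = 65.3 × 8.785 = 573.66 mL.

574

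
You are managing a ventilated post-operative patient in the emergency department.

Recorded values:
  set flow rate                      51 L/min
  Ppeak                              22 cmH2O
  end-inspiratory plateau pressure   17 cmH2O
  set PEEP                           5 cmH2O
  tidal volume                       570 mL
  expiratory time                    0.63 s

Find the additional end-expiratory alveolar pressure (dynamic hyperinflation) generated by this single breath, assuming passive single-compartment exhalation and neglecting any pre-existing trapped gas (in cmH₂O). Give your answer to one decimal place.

Flow: 51 L/min ÷ 60 = 0.85 L/s.
R = (PIP − Pplat)/V̇ = (22 − 17) / 0.85 = 5.0/0.85 = 5.882 cmH2O·s/L.
C = Vt/(Pplat − PEEP) = 570.0 / (17 − 5) = 570.0/12.0 = 47.5 mL/cmH2O.
τ = R × C = 5.882 × 0.0475 L/cmH2O = 0.2794 s.
Fraction remaining = e^(−Te/τ) = e^(−0.63/0.2794) = 0.1049; trapped volume = 570.0 × 0.1049 = 59.793 mL.
Additional alveolar pressure from trapping ≈ V_trapped / C = 59.793 / 47.5 = 1.259 cmH2O.

1.3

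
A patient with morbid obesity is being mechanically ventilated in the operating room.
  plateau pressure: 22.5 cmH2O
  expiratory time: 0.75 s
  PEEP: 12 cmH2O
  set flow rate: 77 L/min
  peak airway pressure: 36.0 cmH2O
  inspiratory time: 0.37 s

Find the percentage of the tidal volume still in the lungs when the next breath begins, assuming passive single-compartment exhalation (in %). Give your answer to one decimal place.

Flow: 77 L/min ÷ 60 = 1.2833 L/s.
Vt = flow × Ti = 1.2833 L/s × 0.37 s × 1000 mL/L = 474.82 mL.
R = (PIP − Pplat)/V̇ = (36.0 − 22.5) / 1.2833 = 13.5/1.2833 = 10.52 cmH2O·s/L.
C = Vt/(Pplat − PEEP) = 474.82 / (22.5 − 12) = 474.82/10.5 = 45.221 mL/cmH2O.
τ = R × C = 10.52 × 0.04522 L/cmH2O = 0.4757 s.
Fraction remaining at end-expiration = e^(−Te/τ) = e^(−0.75/0.4757) = 0.2067 → 20.67%.

20.7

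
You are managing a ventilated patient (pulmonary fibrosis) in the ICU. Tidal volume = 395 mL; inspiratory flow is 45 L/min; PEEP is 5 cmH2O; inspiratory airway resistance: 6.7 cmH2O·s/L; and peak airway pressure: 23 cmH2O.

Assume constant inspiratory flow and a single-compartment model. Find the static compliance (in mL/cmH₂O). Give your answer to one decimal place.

Flow: 45 L/min ÷ 60 = 0.75 L/s.
Equation of motion (constant flow): PIP = Vt/C + R·V̇ + PEEP.
Vt/C = PIP − R·V̇ − PEEP = 23 − 6.7×0.75 − 5 = 23 − 5.025 − 5 = 12.975 cmH2O.
C = Vt / 12.975 = 395 / 12.975 = 30.443 mL/cmH2O.

30.4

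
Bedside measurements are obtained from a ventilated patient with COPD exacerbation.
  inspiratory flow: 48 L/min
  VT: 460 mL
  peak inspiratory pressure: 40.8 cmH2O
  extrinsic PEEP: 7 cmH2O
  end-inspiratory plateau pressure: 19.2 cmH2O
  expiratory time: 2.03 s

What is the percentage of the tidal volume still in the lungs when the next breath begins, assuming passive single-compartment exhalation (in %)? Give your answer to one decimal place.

Flow: 48 L/min ÷ 60 = 0.8 L/s.
R = (PIP − Pplat)/V̇ = (40.8 − 19.2) / 0.8 = 21.6/0.8 = 27.0 cmH2O·s/L.
C = Vt/(Pplat − PEEP) = 460.0 / (19.2 − 7) = 460.0/12.2 = 37.705 mL/cmH2O.
τ = R × C = 27.0 × 0.03771 L/cmH2O = 1.018 s.
Fraction remaining at end-expiration = e^(−Te/τ) = e^(−2.03/1.018) = 0.1361 → 13.61%.

13.6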